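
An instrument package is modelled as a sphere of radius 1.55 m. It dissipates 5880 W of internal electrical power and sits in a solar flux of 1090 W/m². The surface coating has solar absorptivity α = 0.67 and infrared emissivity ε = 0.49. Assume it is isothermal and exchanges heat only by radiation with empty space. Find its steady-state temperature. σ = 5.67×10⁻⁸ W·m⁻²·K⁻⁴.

At steady state, absorbed solar power + internal power = radiated power.
Absorbed: α·S·A_cross = 0.67·1090·7.548 = 5512 W (cross-section πr²).
Total input = 5512 + 5880 = 11390 W.
Radiated: εσ·A_surf·T⁴ with A_surf = 4πr² = 30.19 m².
T⁴ = 11390/(0.49·5.67×10⁻⁸·30.19) = 1.358×10¹⁰ K⁴.

T ≈ 341 K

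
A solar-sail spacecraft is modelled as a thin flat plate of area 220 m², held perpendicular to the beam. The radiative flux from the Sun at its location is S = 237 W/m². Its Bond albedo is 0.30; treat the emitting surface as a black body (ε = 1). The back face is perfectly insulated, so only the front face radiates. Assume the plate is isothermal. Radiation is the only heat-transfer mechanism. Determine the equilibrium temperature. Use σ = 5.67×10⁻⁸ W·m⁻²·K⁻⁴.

T ≈ 233 K

At equilibrium, absorbed power = emitted power.
Absorbing cross-section = A = 220.0 m²; emitting surface = A = 220.0 m² (ratio 1).
(1−a)S·A_cross = εσ·A_surf·T⁴  ⇒  T⁴ = (1−a)S/(1σ).
T⁴ = 0.700·237/(1·5.67×10⁻⁸) = 2.926×10⁹ K⁴.
T = (2.926×10⁹)^(1/4).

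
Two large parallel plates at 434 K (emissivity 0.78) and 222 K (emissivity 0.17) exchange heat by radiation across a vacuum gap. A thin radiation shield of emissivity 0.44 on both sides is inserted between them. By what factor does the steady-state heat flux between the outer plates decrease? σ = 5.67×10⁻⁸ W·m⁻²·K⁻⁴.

factor ≈ 1.58

Without shield: q₀ = σΔ(T⁴)/(1/ε₁+1/ε₂−1) with denominator 6.164.
With shield the two gaps are in series; the resistances add: (1/ε₁+1/ε_s−1)+(1/ε_s+1/ε₂−1) = 2.555+7.155 = 9.710.
Heat-flux ratio q₀/q = 9.710/6.164.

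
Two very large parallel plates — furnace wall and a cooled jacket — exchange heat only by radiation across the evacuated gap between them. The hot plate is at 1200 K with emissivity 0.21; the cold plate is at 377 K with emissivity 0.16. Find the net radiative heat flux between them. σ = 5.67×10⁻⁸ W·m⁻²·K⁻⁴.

q ≈ 11600 W/m²

For two infinite grey parallel plates, q = σ(T₁⁴ − T₂⁴)/(1/ε₁ + 1/ε₂ − 1).
T₁⁴ − T₂⁴ = 2.074×10¹² − 2.020×10¹⁰ = 2.053×10¹² K⁴.
1/ε₁ + 1/ε₂ − 1 = 4.762 + 6.250 − 1 = 10.01.
q = 5.67×10⁻⁸ × 2.053×10¹² / 10.01.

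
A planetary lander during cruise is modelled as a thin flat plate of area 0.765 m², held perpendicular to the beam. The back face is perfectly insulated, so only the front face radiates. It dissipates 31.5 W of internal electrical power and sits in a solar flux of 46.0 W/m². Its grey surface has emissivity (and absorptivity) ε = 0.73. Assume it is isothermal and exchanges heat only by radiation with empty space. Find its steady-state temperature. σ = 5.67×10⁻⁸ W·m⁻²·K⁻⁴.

At steady state, absorbed solar power + internal power = radiated power.
Absorbed: α·S·A_cross = 0.73·46.0·0.7650 = 25.69 W (cross-section A).
Total input = 25.69 + 31.5 = 57.19 W.
Radiated: εσ·A_surf·T⁴ with A_surf = A = 0.7650 m².
T⁴ = 57.19/(0.73·5.67×10⁻⁸·0.7650) = 1.806×10⁹ K⁴.

T ≈ 206 K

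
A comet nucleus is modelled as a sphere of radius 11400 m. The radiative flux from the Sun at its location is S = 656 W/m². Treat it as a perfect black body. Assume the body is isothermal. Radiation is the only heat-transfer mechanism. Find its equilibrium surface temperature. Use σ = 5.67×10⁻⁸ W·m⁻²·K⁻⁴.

At equilibrium, absorbed power = emitted power.
Absorbing cross-section = πr² = 4.083×10⁸ m²; emitting surface = 4πr² = 1.633×10⁹ m² (ratio 4).
S·A_cross = εσ·A_surf·T⁴  ⇒  T⁴ = S/(4σ).
T⁴ = 1.00·656/(4·5.67×10⁻⁸) = 2.892×10⁹ K⁴.
T = (2.892×10⁹)^(1/4).

T ≈ 232 K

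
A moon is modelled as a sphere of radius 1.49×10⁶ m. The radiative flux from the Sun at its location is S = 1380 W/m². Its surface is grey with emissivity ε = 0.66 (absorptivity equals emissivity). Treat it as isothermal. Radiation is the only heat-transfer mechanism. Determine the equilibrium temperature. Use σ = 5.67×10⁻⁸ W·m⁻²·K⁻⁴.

At equilibrium, absorbed power = emitted power.
Absorbing cross-section = πr² = 6.975×10¹² m²; emitting surface = 4πr² = 2.790×10¹³ m² (ratio 4).
εS·A_cross = εσ·A_surf·T⁴  ⇒  T⁴ = S/(4σ)   (ε cancels).
T⁴ = 1380/(4·5.67×10⁻⁸) = 6.085×10⁹ K⁴.
T = (6.085×10⁹)^(1/4).

T ≈ 279 K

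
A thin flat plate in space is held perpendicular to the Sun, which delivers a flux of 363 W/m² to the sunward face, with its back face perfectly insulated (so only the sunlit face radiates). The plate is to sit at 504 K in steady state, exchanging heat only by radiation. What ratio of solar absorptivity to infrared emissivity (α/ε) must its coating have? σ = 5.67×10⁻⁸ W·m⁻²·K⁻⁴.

Balance: αS·A = εσ·1A·T⁴ ⇒ α/ε = σT⁴/S.
α/ε = 5.67×10⁻⁸·(504)⁴/363 = 5.67×10⁻⁸·6.452×10¹⁰/363.

α/ε ≈ 10.1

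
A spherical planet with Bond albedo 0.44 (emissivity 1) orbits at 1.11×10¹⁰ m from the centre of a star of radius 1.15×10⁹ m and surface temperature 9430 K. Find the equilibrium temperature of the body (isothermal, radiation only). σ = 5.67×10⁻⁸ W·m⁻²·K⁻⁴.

The star's surface emits σT_*⁴; at distance d the flux is S = σT_*⁴(R_*/d)².
S = 5.67×10⁻⁸·(9430)⁴·(1.15×10⁹/1.11×10¹⁰)² = 4.813×10⁶ W/m².
For an isothermal sphere T⁴ = (1−a)S/(4σ) = 1.188×10¹³ K⁴.

T ≈ 1860 K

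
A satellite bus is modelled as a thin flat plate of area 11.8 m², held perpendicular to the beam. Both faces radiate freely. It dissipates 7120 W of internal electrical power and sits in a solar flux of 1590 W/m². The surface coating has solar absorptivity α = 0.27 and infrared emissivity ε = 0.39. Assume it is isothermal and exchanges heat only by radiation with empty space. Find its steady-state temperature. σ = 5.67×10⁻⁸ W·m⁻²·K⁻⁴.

At steady state, absorbed solar power + internal power = radiated power.
Absorbed: α·S·A_cross = 0.27·1590·11.80 = 5066 W (cross-section A).
Total input = 5066 + 7120 = 12190 W.
Radiated: εσ·A_surf·T⁴ with A_surf = 2A = 23.60 m².
T⁴ = 12190/(0.39·5.67×10⁻⁸·23.60) = 2.335×10¹⁰ K⁴.

T ≈ 391 K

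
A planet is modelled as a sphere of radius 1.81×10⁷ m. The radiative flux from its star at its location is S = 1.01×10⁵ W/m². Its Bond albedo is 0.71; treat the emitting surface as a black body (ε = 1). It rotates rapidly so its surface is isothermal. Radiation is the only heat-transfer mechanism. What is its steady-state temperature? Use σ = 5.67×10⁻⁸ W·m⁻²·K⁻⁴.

T ≈ 599 K

At equilibrium, absorbed power = emitted power.
Absorbing cross-section = πr² = 1.029×10¹⁵ m²; emitting surface = 4πr² = 4.117×10¹⁵ m² (ratio 4).
(1−a)S·A_cross = εσ·A_surf·T⁴  ⇒  T⁴ = (1−a)S/(4σ).
T⁴ = 0.290·1.01×10⁵/(4·5.67×10⁻⁸) = 1.291×10¹¹ K⁴.
T = (1.291×10¹¹)^(1/4).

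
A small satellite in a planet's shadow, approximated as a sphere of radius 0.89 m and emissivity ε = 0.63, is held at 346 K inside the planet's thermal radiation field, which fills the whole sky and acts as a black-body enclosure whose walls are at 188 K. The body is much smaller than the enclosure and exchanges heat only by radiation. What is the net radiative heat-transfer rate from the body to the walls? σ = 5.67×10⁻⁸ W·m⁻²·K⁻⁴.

P_net ≈ 4650 W

For a small grey body in a large enclosure: P_net = εσA(T_body⁴ − T_wall⁴).
A = 4πr² = 9.954 m²; T_body⁴ − T_wall⁴ = 1.433×10¹⁰ − 1.249×10⁹ = 1.308×10¹⁰ K⁴.
|P_net| = 0.63·5.67×10⁻⁸·9.954·1.308×10¹⁰.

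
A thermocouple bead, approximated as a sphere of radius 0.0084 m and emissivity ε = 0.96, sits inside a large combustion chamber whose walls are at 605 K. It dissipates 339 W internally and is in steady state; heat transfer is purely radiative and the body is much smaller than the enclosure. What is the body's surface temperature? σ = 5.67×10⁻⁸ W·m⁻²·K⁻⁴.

T ≈ 1640 K

For a small grey body in a large enclosure, net radiated power = εσA(T⁴ − T_w⁴).
Steady state: P = εσA(T⁴ − T_w⁴) with A = 4πr² = 8.867×10⁻⁴ m².
T⁴ = P/(εσA) + T_w⁴ = 339/(0.96·5.67×10⁻⁸·8.867×10⁻⁴) + (605)⁴
    = 7.024×10¹² + 1.340×10¹¹ = 7.158×10¹² K⁴.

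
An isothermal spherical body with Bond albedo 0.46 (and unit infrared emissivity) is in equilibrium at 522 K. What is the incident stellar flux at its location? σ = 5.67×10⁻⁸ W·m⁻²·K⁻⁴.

(1−a)S·πr² = σ·4πr²·T⁴ ⇒ S = 4σT⁴/(1−a).
S = 4·5.67×10⁻⁸·7.425×10¹⁰/0.540.

S ≈ 31200 W/m²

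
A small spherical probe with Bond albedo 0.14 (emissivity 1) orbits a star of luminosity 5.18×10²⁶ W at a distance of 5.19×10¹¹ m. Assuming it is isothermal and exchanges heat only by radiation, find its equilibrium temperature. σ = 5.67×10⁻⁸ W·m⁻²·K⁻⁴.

First find the stellar flux at distance d: S = L/(4πd²) = 5.18×10²⁶/(4π·(5.19×10¹¹)²) = 153.0 W/m².
For an isothermal sphere, absorbed (1−a)S·πr² = emitted σ·4πr²·T⁴, so T⁴ = (1−a)S/(4σ).
T⁴ = 0.860·153.0/(4·5.67×10⁻⁸) = 5.803×10⁸ K⁴.

T ≈ 155 K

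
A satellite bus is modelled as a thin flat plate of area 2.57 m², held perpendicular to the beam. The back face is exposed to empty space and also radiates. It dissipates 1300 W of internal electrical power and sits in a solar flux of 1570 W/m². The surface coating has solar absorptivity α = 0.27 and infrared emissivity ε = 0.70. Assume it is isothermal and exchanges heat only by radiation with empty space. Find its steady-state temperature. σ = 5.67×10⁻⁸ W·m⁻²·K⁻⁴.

At steady state, absorbed solar power + internal power = radiated power.
Absorbed: α·S·A_cross = 0.27·1570·2.570 = 1089 W (cross-section A).
Total input = 1089 + 1300 = 2389 W.
Radiated: εσ·A_surf·T⁴ with A_surf = 2A = 5.140 m².
T⁴ = 2389/(0.70·5.67×10⁻⁸·5.140) = 1.171×10¹⁰ K⁴.

T ≈ 329 K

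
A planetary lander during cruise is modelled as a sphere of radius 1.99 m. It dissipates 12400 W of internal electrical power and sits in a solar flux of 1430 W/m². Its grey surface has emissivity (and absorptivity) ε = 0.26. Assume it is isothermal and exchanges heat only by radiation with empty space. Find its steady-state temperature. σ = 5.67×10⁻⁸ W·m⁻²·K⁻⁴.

At steady state, absorbed solar power + internal power = radiated power.
Absorbed: α·S·A_cross = 0.26·1430·12.44 = 4626 W (cross-section πr²).
Total input = 4626 + 12400 = 17030 W.
Radiated: εσ·A_surf·T⁴ with A_surf = 4πr² = 49.76 m².
T⁴ = 17030/(0.26·5.67×10⁻⁸·49.76) = 2.321×10¹⁰ K⁴.

T ≈ 390 K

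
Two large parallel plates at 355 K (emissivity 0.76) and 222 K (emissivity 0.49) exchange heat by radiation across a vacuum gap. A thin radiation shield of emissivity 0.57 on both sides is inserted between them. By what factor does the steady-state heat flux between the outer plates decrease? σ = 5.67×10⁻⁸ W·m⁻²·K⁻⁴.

Without shield: q₀ = σΔ(T⁴)/(1/ε₁+1/ε₂−1) with denominator 2.357.
With shield the two gaps are in series; the resistances add: (1/ε₁+1/ε_s−1)+(1/ε_s+1/ε₂−1) = 2.070+2.795 = 4.865.
Heat-flux ratio q₀/q = 4.865/2.357.

factor ≈ 2.06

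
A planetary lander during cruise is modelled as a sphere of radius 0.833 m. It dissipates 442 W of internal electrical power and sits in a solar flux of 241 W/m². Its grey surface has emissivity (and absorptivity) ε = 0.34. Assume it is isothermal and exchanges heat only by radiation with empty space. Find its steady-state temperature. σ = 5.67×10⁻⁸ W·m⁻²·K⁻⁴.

T ≈ 246 K

At steady state, absorbed solar power + internal power = radiated power.
Absorbed: α·S·A_cross = 0.34·241·2.180 = 178.6 W (cross-section πr²).
Total input = 178.6 + 442 = 620.6 W.
Radiated: εσ·A_surf·T⁴ with A_surf = 4πr² = 8.720 m².
T⁴ = 620.6/(0.34·5.67×10⁻⁸·8.720) = 3.692×10⁹ K⁴.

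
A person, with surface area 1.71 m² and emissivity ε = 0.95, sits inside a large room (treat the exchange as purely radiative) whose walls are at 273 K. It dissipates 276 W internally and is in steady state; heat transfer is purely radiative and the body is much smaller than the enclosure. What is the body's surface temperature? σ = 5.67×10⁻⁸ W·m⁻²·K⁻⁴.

T ≈ 304 K

For a small grey body in a large enclosure, net radiated power = εσA(T⁴ − T_w⁴).
Steady state: P = εσA(T⁴ − T_w⁴) with A = 1.71 m².
T⁴ = P/(εσA) + T_w⁴ = 276/(0.95·5.67×10⁻⁸·1.710) + (273)⁴
    = 2.996×10⁹ + 5.555×10⁹ = 8.551×10⁹ K⁴.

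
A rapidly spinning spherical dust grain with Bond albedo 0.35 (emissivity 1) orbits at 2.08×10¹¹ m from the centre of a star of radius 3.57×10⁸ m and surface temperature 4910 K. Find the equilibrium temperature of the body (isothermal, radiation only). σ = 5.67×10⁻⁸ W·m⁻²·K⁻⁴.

The star's surface emits σT_*⁴; at distance d the flux is S = σT_*⁴(R_*/d)².
S = 5.67×10⁻⁸·(4910)⁴·(3.57×10⁸/2.08×10¹¹)² = 97.08 W/m².
For an isothermal sphere T⁴ = (1−a)S/(4σ) = 2.782×10⁸ K⁴.

T ≈ 129 K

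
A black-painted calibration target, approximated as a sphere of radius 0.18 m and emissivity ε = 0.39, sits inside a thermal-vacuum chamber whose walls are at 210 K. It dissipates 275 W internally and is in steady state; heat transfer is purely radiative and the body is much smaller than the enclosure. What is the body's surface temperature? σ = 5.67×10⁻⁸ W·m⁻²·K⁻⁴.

For a small grey body in a large enclosure, net radiated power = εσA(T⁴ − T_w⁴).
Steady state: P = εσA(T⁴ − T_w⁴) with A = 4πr² = 0.4072 m².
T⁴ = P/(εσA) + T_w⁴ = 275/(0.39·5.67×10⁻⁸·0.4072) + (210)⁴
    = 3.054×10¹⁰ + 1.945×10⁹ = 3.249×10¹⁰ K⁴.

T ≈ 425 K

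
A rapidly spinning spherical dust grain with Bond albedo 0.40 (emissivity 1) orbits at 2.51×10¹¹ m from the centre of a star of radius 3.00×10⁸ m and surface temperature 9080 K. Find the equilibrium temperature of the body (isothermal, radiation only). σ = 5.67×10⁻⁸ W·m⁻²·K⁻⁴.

T ≈ 195 K

The star's surface emits σT_*⁴; at distance d the flux is S = σT_*⁴(R_*/d)².
S = 5.67×10⁻⁸·(9080)⁴·(3.00×10⁸/2.51×10¹¹)² = 550.6 W/m².
For an isothermal sphere T⁴ = (1−a)S/(4σ) = 1.457×10⁹ K⁴.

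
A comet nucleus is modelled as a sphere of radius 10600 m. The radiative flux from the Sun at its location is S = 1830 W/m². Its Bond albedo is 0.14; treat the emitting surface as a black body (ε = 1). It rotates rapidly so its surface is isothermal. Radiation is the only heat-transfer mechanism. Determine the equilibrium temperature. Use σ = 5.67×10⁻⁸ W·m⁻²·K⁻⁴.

T ≈ 289 K

At equilibrium, absorbed power = emitted power.
Absorbing cross-section = πr² = 3.530×10⁸ m²; emitting surface = 4πr² = 1.412×10⁹ m² (ratio 4).
(1−a)S·A_cross = εσ·A_surf·T⁴  ⇒  T⁴ = (1−a)S/(4σ).
T⁴ = 0.860·1830/(4·5.67×10⁻⁸) = 6.939×10⁹ K⁴.
T = (6.939×10⁹)^(1/4).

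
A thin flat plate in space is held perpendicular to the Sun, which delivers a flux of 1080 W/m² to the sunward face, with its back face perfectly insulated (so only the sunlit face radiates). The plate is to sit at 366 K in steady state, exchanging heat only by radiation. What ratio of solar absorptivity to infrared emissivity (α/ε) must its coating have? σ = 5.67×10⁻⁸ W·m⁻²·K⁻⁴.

α/ε ≈ 0.942

Balance: αS·A = εσ·1A·T⁴ ⇒ α/ε = σT⁴/S.
α/ε = 5.67×10⁻⁸·(366)⁴/1080 = 5.67×10⁻⁸·1.794×10¹⁰/1080.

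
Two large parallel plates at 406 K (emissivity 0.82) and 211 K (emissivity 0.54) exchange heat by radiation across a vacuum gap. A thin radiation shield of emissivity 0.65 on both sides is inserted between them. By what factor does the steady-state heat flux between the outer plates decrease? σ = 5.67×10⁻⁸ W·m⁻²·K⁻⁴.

factor ≈ 2.00

Without shield: q₀ = σΔ(T⁴)/(1/ε₁+1/ε₂−1) with denominator 2.071.
With shield the two gaps are in series; the resistances add: (1/ε₁+1/ε_s−1)+(1/ε_s+1/ε₂−1) = 1.758+2.390 = 4.148.
Heat-flux ratio q₀/q = 4.148/2.071.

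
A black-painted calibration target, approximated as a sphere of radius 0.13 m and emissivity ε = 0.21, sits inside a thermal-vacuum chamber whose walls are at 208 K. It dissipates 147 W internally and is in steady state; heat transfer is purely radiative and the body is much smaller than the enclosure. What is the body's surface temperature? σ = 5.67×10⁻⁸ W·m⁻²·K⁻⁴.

For a small grey body in a large enclosure, net radiated power = εσA(T⁴ − T_w⁴).
Steady state: P = εσA(T⁴ − T_w⁴) with A = 4πr² = 0.2124 m².
T⁴ = P/(εσA) + T_w⁴ = 147/(0.21·5.67×10⁻⁸·0.2124) + (208)⁴
    = 5.813×10¹⁰ + 1.872×10⁹ = 6.000×10¹⁰ K⁴.

T ≈ 495 K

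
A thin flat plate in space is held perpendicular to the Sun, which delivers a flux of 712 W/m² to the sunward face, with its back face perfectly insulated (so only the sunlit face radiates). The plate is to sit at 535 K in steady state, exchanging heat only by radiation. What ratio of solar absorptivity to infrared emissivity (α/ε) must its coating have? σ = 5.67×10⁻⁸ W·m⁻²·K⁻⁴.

Balance: αS·A = εσ·1A·T⁴ ⇒ α/ε = σT⁴/S.
α/ε = 5.67×10⁻⁸·(535)⁴/712 = 5.67×10⁻⁸·8.192×10¹⁰/712.

α/ε ≈ 6.52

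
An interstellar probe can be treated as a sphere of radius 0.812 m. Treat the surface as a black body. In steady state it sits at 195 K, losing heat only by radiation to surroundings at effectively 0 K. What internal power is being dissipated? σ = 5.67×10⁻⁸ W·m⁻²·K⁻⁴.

P ≈ 679 W

Steady state: P = εσA T⁴.
A = 4πr² = 8.286 m²; T⁴ = (195)⁴ = 1.446×10⁹ K⁴.
P = 1.0 × 5.67×10⁻⁸ × 8.286 × 1.446×10⁹.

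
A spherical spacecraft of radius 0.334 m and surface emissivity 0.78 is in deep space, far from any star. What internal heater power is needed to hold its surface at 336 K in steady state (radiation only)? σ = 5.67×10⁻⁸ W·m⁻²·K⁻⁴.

P ≈ 790 W

P = εσ·4πr²·T⁴.
4πr² = 1.402 m²; T⁴ = 1.275×10¹⁰ K⁴.
P = 0.78·5.67×10⁻⁸·1.402·1.275×10¹⁰.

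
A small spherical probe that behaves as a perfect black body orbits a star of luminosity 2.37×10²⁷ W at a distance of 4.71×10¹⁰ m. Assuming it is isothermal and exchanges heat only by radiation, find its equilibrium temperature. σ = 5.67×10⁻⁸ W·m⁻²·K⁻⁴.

T ≈ 782 K

First find the stellar flux at distance d: S = L/(4πd²) = 2.37×10²⁷/(4π·(4.71×10¹⁰)²) = 85020 W/m².
For an isothermal sphere, absorbed (1−a)S·πr² = emitted σ·4πr²·T⁴, so T⁴ = (1−a)S/(4σ).
T⁴ = 1.00·85020/(4·5.67×10⁻⁸) = 3.748×10¹¹ K⁴.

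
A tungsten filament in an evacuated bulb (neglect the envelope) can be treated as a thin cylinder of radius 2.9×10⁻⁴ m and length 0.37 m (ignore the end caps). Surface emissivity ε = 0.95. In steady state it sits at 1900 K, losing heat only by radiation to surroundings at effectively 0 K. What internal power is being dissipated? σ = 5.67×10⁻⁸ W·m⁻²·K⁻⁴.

Steady state: P = εσA T⁴.
A = 2πrL = 6.742×10⁻⁴ m²; T⁴ = (1900)⁴ = 1.303×10¹³ K⁴.
P = 0.95 × 5.67×10⁻⁸ × 6.742×10⁻⁴ × 1.303×10¹³.

P ≈ 473 W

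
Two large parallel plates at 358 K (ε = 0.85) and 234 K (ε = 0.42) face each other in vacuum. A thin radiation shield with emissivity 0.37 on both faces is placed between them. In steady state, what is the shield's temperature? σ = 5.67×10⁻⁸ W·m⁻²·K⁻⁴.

T_s ≈ 323 K

In steady state the net flux on the hot side equals that on the cold side.
σ(T₁⁴−T_s⁴)/D₁ = σ(T_s⁴−T₂⁴)/D₂, with D₁ = 1/ε₁+1/ε_s−1 = 2.879, D₂ = 1/ε_s+1/ε₂−1 = 4.084.
Solve for T_s⁴: T_s⁴ = (D₂·T₁⁴ + D₁·T₂⁴)/(D₁+D₂) = 1.087×10¹⁰ K⁴.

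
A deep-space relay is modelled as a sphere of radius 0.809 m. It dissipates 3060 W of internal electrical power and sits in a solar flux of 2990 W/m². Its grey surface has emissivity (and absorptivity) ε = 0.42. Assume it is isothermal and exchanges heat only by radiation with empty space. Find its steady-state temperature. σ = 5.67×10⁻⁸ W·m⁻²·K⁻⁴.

T ≈ 412 K

At steady state, absorbed solar power + internal power = radiated power.
Absorbed: α·S·A_cross = 0.42·2990·2.056 = 2582 W (cross-section πr²).
Total input = 2582 + 3060 = 5642 W.
Radiated: εσ·A_surf·T⁴ with A_surf = 4πr² = 8.224 m².
T⁴ = 5642/(0.42·5.67×10⁻⁸·8.224) = 2.881×10¹⁰ K⁴.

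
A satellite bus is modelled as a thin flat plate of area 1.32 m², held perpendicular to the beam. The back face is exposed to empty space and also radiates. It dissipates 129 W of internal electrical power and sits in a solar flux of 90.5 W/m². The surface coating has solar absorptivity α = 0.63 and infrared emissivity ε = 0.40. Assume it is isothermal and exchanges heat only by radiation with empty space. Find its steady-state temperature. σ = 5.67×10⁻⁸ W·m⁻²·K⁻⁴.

At steady state, absorbed solar power + internal power = radiated power.
Absorbed: α·S·A_cross = 0.63·90.5·1.320 = 75.26 W (cross-section A).
Total input = 75.26 + 129 = 204.3 W.
Radiated: εσ·A_surf·T⁴ with A_surf = 2A = 2.640 m².
T⁴ = 204.3/(0.40·5.67×10⁻⁸·2.640) = 3.411×10⁹ K⁴.

T ≈ 242 K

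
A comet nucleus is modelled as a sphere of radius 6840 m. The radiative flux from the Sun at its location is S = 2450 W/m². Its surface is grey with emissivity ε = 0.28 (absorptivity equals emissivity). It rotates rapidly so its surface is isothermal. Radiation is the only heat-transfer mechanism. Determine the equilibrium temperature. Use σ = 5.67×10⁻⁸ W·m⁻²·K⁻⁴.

At equilibrium, absorbed power = emitted power.
Absorbing cross-section = πr² = 1.470×10⁸ m²; emitting surface = 4πr² = 5.879×10⁸ m² (ratio 4).
εS·A_cross = εσ·A_surf·T⁴  ⇒  T⁴ = S/(4σ)   (ε cancels).
T⁴ = 2450/(4·5.67×10⁻⁸) = 1.080×10¹⁰ K⁴.
T = (1.080×10¹⁰)^(1/4).

T ≈ 322 K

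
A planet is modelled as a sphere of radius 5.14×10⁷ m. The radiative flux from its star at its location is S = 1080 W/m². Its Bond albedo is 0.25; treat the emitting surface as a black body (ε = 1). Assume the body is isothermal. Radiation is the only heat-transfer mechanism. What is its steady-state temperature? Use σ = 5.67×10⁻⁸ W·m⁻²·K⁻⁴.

T ≈ 244 K

At equilibrium, absorbed power = emitted power.
Absorbing cross-section = πr² = 8.300×10¹⁵ m²; emitting surface = 4πr² = 3.320×10¹⁶ m² (ratio 4).
(1−a)S·A_cross = εσ·A_surf·T⁴  ⇒  T⁴ = (1−a)S/(4σ).
T⁴ = 0.750·1080/(4·5.67×10⁻⁸) = 3.571×10⁹ K⁴.
T = (3.571×10⁹)^(1/4).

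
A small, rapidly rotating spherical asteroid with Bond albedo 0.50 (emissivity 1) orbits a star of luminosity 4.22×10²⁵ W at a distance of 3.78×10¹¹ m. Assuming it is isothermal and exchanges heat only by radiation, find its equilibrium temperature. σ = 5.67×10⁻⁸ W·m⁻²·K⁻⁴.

T ≈ 84.8 K

First find the stellar flux at distance d: S = L/(4πd²) = 4.22×10²⁵/(4π·(3.78×10¹¹)²) = 23.50 W/m².
For an isothermal sphere, absorbed (1−a)S·πr² = emitted σ·4πr²·T⁴, so T⁴ = (1−a)S/(4σ).
T⁴ = 0.500·23.50/(4·5.67×10⁻⁸) = 5.181×10⁷ K⁴.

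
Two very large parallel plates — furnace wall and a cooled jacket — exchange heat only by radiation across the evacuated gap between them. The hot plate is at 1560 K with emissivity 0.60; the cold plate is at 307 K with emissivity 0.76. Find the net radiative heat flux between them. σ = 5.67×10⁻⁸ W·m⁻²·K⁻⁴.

For two infinite grey parallel plates, q = σ(T₁⁴ − T₂⁴)/(1/ε₁ + 1/ε₂ − 1).
T₁⁴ − T₂⁴ = 5.922×10¹² − 8.883×10⁹ = 5.914×10¹² K⁴.
1/ε₁ + 1/ε₂ − 1 = 1.667 + 1.316 − 1 = 1.982.
q = 5.67×10⁻⁸ × 5.914×10¹² / 1.982.

q ≈ 1.69×10⁵ W/m²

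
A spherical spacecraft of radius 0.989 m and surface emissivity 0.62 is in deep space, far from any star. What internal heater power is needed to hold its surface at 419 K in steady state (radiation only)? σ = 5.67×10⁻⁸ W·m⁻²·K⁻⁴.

P ≈ 13300 W

P = εσ·4πr²·T⁴.
4πr² = 12.29 m²; T⁴ = 3.082×10¹⁰ K⁴.
P = 0.62·5.67×10⁻⁸·12.29·3.082×10¹⁰.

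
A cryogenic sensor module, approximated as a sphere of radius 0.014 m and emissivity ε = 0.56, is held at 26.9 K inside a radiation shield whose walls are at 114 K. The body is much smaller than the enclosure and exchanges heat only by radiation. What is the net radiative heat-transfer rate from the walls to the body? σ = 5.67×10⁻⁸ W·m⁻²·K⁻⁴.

P_net ≈ 0.0132 W

For a small grey body in a large enclosure: P_net = εσA(T_body⁴ − T_wall⁴).
A = 4πr² = 0.002463 m²; T_body⁴ − T_wall⁴ = 5.236×10⁵ − 1.689×10⁸ = -1.684×10⁸ K⁴.
|P_net| = 0.56·5.67×10⁻⁸·0.002463·1.684×10⁸.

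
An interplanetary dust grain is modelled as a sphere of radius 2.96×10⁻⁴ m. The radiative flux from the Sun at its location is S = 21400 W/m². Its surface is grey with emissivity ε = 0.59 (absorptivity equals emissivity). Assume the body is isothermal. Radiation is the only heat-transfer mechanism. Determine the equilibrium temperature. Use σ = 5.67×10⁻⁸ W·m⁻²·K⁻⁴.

T ≈ 554 K

At equilibrium, absorbed power = emitted power.
Absorbing cross-section = πr² = 2.753×10⁻⁷ m²; emitting surface = 4πr² = 1.101×10⁻⁶ m² (ratio 4).
εS·A_cross = εσ·A_surf·T⁴  ⇒  T⁴ = S/(4σ)   (ε cancels).
T⁴ = 21400/(4·5.67×10⁻⁸) = 9.436×10¹⁰ K⁴.
T = (9.436×10¹⁰)^(1/4).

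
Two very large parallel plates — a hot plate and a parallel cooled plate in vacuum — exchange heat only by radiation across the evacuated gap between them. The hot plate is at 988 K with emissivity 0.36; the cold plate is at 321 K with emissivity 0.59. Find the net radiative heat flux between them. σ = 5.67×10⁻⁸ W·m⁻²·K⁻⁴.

q ≈ 15400 W/m²

For two infinite grey parallel plates, q = σ(T₁⁴ − T₂⁴)/(1/ε₁ + 1/ε₂ − 1).
T₁⁴ − T₂⁴ = 9.529×10¹¹ − 1.062×10¹⁰ = 9.422×10¹¹ K⁴.
1/ε₁ + 1/ε₂ − 1 = 2.778 + 1.695 − 1 = 3.473.
q = 5.67×10⁻⁸ × 9.422×10¹¹ / 3.473.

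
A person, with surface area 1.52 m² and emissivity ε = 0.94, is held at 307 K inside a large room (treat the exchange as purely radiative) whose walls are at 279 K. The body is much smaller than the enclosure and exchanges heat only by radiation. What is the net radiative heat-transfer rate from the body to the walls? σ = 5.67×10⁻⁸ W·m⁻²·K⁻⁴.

For a small grey body in a large enclosure: P_net = εσA(T_body⁴ − T_wall⁴).
A = 1.52 m²; T_body⁴ − T_wall⁴ = 8.883×10⁹ − 6.059×10⁹ = 2.824×10⁹ K⁴.
|P_net| = 0.94·5.67×10⁻⁸·1.520·2.824×10⁹.

P_net ≈ 229 W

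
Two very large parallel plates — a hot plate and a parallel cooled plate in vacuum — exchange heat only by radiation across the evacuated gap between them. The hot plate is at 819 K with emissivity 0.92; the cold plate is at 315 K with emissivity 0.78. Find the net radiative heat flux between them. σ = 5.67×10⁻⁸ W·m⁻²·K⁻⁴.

q ≈ 18200 W/m²

For two infinite grey parallel plates, q = σ(T₁⁴ − T₂⁴)/(1/ε₁ + 1/ε₂ − 1).
T₁⁴ − T₂⁴ = 4.499×10¹¹ − 9.846×10⁹ = 4.401×10¹¹ K⁴.
1/ε₁ + 1/ε₂ − 1 = 1.087 + 1.282 − 1 = 1.369.
q = 5.67×10⁻⁸ × 4.401×10¹¹ / 1.369.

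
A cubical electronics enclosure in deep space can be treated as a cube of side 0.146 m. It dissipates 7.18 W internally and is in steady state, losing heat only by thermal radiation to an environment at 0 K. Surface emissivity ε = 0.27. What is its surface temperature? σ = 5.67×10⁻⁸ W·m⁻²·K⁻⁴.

Steady state: internal power = radiated power, P = εσA T⁴.
Radiating area A = 6L² = 0.1279 m².
T⁴ = P/(εσA) = 7.18/(0.27·5.67×10⁻⁸·0.1279) = 3.667×10⁹ K⁴.
T = (3.667×10⁹)^(1/4).

T ≈ 246 K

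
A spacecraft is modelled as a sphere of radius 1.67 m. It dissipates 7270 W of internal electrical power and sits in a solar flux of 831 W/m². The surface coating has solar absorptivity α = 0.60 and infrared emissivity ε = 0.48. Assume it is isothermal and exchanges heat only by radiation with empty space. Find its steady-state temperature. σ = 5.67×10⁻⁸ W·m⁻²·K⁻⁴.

At steady state, absorbed solar power + internal power = radiated power.
Absorbed: α·S·A_cross = 0.60·831·8.762 = 4369 W (cross-section πr²).
Total input = 4369 + 7270 = 11640 W.
Radiated: εσ·A_surf·T⁴ with A_surf = 4πr² = 35.05 m².
T⁴ = 11640/(0.48·5.67×10⁻⁸·35.05) = 1.220×10¹⁰ K⁴.

T ≈ 332 K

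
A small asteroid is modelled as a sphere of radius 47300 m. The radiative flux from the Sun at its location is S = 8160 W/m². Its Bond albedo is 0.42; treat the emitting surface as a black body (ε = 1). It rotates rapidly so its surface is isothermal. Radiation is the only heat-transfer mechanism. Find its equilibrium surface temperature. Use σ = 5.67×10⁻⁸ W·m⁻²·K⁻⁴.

T ≈ 380 K

At equilibrium, absorbed power = emitted power.
Absorbing cross-section = πr² = 7.029×10⁹ m²; emitting surface = 4πr² = 2.811×10¹⁰ m² (ratio 4).
(1−a)S·A_cross = εσ·A_surf·T⁴  ⇒  T⁴ = (1−a)S/(4σ).
T⁴ = 0.580·8160/(4·5.67×10⁻⁸) = 2.087×10¹⁰ K⁴.
T = (2.087×10¹⁰)^(1/4).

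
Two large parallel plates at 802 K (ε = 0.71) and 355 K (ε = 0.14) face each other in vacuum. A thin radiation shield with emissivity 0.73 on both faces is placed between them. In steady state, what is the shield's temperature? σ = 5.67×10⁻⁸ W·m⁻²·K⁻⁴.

T_s ≈ 762 K

In steady state the net flux on the hot side equals that on the cold side.
σ(T₁⁴−T_s⁴)/D₁ = σ(T_s⁴−T₂⁴)/D₂, with D₁ = 1/ε₁+1/ε_s−1 = 1.778, D₂ = 1/ε_s+1/ε₂−1 = 7.513.
Solve for T_s⁴: T_s⁴ = (D₂·T₁⁴ + D₁·T₂⁴)/(D₁+D₂) = 3.376×10¹¹ K⁴.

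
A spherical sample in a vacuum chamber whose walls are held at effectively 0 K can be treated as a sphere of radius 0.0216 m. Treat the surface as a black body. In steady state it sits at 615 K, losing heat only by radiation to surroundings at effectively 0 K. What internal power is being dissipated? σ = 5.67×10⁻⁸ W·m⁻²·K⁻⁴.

P ≈ 47.6 W

Steady state: P = εσA T⁴.
A = 4πr² = 0.005863 m²; T⁴ = (615)⁴ = 1.431×10¹¹ K⁴.
P = 1.0 × 5.67×10⁻⁸ × 0.005863 × 1.431×10¹¹.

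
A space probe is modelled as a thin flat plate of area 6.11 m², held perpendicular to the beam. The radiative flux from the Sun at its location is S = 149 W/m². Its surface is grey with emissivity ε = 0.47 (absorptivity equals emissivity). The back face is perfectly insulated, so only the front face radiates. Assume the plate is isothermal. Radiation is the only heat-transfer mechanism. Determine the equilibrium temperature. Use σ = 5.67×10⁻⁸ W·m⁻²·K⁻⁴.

At equilibrium, absorbed power = emitted power.
Absorbing cross-section = A = 6.110 m²; emitting surface = A = 6.110 m² (ratio 1).
εS·A_cross = εσ·A_surf·T⁴  ⇒  T⁴ = S/(1σ)   (ε cancels).
T⁴ = 149/(1·5.67×10⁻⁸) = 2.628×10⁹ K⁴.
T = (2.628×10⁹)^(1/4).

T ≈ 226 K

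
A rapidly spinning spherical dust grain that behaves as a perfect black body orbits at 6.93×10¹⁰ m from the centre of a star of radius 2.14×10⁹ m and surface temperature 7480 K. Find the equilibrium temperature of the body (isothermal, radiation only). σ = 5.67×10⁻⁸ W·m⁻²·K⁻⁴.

The star's surface emits σT_*⁴; at distance d the flux is S = σT_*⁴(R_*/d)².
S = 5.67×10⁻⁸·(7480)⁴·(2.14×10⁹/6.93×10¹⁰)² = 1.693×10⁵ W/m².
For an isothermal sphere T⁴ = (1−a)S/(4σ) = 7.463×10¹¹ K⁴.

T ≈ 929 K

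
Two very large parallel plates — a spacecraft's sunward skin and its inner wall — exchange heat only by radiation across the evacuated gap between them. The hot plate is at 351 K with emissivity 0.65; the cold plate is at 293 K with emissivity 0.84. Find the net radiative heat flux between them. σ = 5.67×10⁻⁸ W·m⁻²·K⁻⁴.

q ≈ 256 W/m²

For two infinite grey parallel plates, q = σ(T₁⁴ − T₂⁴)/(1/ε₁ + 1/ε₂ − 1).
T₁⁴ − T₂⁴ = 1.518×10¹⁰ − 7.370×10⁹ = 7.808×10⁹ K⁴.
1/ε₁ + 1/ε₂ − 1 = 1.538 + 1.190 − 1 = 1.729.
q = 5.67×10⁻⁸ × 7.808×10⁹ / 1.729.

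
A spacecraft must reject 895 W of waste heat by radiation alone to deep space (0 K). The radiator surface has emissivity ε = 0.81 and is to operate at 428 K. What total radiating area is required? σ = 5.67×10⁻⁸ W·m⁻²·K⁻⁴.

A ≈ 0.581 m²

P = εσA T⁴ ⇒ A = P/(εσT⁴).
T⁴ = 3.356×10¹⁰ K⁴.
A = 895/(0.81 × 5.67×10⁻⁸ × 3.356×10¹⁰).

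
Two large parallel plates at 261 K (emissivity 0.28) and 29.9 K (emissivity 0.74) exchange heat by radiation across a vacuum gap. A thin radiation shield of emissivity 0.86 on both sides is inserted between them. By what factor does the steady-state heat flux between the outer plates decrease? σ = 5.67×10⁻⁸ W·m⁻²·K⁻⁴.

Without shield: q₀ = σΔ(T⁴)/(1/ε₁+1/ε₂−1) with denominator 3.923.
With shield the two gaps are in series; the resistances add: (1/ε₁+1/ε_s−1)+(1/ε_s+1/ε₂−1) = 3.734+1.514 = 5.248.
Heat-flux ratio q₀/q = 5.248/3.923.

factor ≈ 1.34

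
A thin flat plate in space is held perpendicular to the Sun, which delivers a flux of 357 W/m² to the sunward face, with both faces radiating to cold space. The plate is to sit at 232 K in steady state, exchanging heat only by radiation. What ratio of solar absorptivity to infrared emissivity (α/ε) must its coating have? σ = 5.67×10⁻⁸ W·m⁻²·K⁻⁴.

α/ε ≈ 0.920

Balance: αS·A = εσ·2A·T⁴ ⇒ α/ε = 2σT⁴/S.
α/ε = 2·5.67×10⁻⁸·(232)⁴/357 = 2·5.67×10⁻⁸·2.897×10⁹/357.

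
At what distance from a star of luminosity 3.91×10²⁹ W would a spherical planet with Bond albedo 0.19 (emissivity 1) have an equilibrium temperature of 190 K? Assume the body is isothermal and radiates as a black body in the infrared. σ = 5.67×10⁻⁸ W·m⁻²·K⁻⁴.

d ≈ 9.23×10¹² m

For an isothermal black-emitting sphere, (1−a)S·πr² = σ·4πr²·T⁴ ⇒ S = 4σT⁴/(1−a).
S = 4·5.67×10⁻⁸·(190)⁴/0.810 = 364.9 W/m².
Flux falls as S = L/(4πd²), so d = √(L/(4πS)) = √(3.91×10²⁹/(4π·364.9)).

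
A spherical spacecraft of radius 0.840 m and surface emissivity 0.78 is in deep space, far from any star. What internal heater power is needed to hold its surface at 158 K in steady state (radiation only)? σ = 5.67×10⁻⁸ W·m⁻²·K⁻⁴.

P = εσ·4πr²·T⁴.
4πr² = 8.867 m²; T⁴ = 6.232×10⁸ K⁴.
P = 0.78·5.67×10⁻⁸·8.867·6.232×10⁸.

P ≈ 244 W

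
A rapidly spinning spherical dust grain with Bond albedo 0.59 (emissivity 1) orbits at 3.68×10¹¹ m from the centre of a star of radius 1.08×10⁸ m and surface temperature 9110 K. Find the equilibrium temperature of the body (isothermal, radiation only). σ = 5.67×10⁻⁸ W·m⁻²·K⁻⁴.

T ≈ 88.3 K

The star's surface emits σT_*⁴; at distance d the flux is S = σT_*⁴(R_*/d)².
S = 5.67×10⁻⁸·(9110)⁴·(1.08×10⁸/3.68×10¹¹)² = 33.64 W/m².
For an isothermal sphere T⁴ = (1−a)S/(4σ) = 6.081×10⁷ K⁴.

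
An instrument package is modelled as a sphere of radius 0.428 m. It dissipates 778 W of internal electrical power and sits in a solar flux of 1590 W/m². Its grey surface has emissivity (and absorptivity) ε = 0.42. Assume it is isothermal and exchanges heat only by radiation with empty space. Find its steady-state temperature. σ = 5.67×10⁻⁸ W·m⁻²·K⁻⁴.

T ≈ 382 K

At steady state, absorbed solar power + internal power = radiated power.
Absorbed: α·S·A_cross = 0.42·1590·0.5755 = 384.3 W (cross-section πr²).
Total input = 384.3 + 778 = 1162 W.
Radiated: εσ·A_surf·T⁴ with A_surf = 4πr² = 2.302 m².
T⁴ = 1162/(0.42·5.67×10⁻⁸·2.302) = 2.120×10¹⁰ K⁴.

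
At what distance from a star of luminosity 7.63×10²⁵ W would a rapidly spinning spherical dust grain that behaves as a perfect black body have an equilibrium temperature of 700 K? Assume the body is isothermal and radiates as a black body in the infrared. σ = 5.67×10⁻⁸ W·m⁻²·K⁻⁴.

d ≈ 1.06×10¹⁰ m

For an isothermal black-emitting sphere, (1−a)S·πr² = σ·4πr²·T⁴ ⇒ S = 4σT⁴/(1−a).
S = 4·5.67×10⁻⁸·(700)⁴/1.00 = 54450 W/m².
Flux falls as S = L/(4πd²), so d = √(L/(4πS)) = √(7.63×10²⁵/(4π·54450)).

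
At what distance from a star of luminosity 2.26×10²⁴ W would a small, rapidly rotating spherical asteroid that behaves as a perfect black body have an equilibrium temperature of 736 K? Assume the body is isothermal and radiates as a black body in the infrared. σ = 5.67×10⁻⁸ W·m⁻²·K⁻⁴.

d ≈ 1.64×10⁹ m

For an isothermal black-emitting sphere, (1−a)S·πr² = σ·4πr²·T⁴ ⇒ S = 4σT⁴/(1−a).
S = 4·5.67×10⁻⁸·(736)⁴/1.00 = 66550 W/m².
Flux falls as S = L/(4πd²), so d = √(L/(4πS)) = √(2.26×10²⁴/(4π·66550)).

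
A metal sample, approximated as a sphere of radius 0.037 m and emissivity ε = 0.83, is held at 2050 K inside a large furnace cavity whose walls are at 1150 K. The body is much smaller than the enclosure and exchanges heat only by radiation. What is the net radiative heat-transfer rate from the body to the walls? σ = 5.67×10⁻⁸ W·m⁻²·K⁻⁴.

For a small grey body in a large enclosure: P_net = εσA(T_body⁴ − T_wall⁴).
A = 4πr² = 0.01720 m²; T_body⁴ − T_wall⁴ = 1.766×10¹³ − 1.749×10¹² = 1.591×10¹³ K⁴.
|P_net| = 0.83·5.67×10⁻⁸·0.01720·1.591×10¹³.

P_net ≈ 12900 W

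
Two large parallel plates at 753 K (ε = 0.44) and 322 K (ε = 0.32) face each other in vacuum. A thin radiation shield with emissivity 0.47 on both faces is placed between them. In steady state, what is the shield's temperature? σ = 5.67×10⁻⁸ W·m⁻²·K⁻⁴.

In steady state the net flux on the hot side equals that on the cold side.
σ(T₁⁴−T_s⁴)/D₁ = σ(T_s⁴−T₂⁴)/D₂, with D₁ = 1/ε₁+1/ε_s−1 = 3.400, D₂ = 1/ε_s+1/ε₂−1 = 4.253.
Solve for T_s⁴: T_s⁴ = (D₂·T₁⁴ + D₁·T₂⁴)/(D₁+D₂) = 1.834×10¹¹ K⁴.

T_s ≈ 654 K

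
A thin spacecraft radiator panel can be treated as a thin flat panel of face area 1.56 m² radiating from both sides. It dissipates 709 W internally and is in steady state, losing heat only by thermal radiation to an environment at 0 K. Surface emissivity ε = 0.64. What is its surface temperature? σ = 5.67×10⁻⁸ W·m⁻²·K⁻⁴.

Steady state: internal power = radiated power, P = εσA T⁴.
Radiating area A = 2·1.56 = 3.120 m².
T⁴ = P/(εσA) = 709/(0.64·5.67×10⁻⁸·3.120) = 6.262×10⁹ K⁴.
T = (6.262×10⁹)^(1/4).

T ≈ 281 K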